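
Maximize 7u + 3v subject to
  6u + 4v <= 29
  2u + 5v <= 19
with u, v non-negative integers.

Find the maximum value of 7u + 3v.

31

The continuous relaxation peaks at (4.83, 0) with value 33.83; rounding to a feasible lattice point costs some objective.
(u,v)=(4,1): 6·4+4·1=28≤29, 2·4+5·1=13≤19, objective 31.
(u,v)=(4,0): 6·4+4·0=24≤29, 2·4+5·0=8≤19, objective 28.
(u,v)=(3,2): 6·3+4·2=26≤29, 2·3+5·2=16≤19, objective 27.
Maximum is 31 at (u,v)=(4,1).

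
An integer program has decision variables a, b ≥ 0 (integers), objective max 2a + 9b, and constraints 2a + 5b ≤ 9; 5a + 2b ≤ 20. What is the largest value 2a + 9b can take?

13

Relaxing integrality, the LP optimum is 16.20 at (a,b) = (0, 1.8), which is not an integer point.
(a,b)=(2,1): 2·2+5·1=9≤9, 5·2+2·1=12≤20, objective 13.
(a,b)=(1,1): 2·1+5·1=7≤9, 5·1+2·1=7≤20, objective 11.
(a,b)=(0,1): 2·0+5·1=5≤9, 5·0+2·1=2≤20, objective 9.
The best lattice point is (2,1), giving 13.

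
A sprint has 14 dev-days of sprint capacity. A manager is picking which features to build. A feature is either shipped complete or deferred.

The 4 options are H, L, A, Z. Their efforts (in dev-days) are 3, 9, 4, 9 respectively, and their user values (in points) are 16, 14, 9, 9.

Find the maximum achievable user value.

30

Treat it as a binary knapsack problem.
H + Z: effort 3 + 9 = 12 ≤ 14, user value 16 + 9 = 25.
H + A: effort 3 + 4 = 7 ≤ 14, user value 16 + 9 = 25.
H + L: effort 3 + 9 = 12 ≤ 14, user value 16 + 14 = 30.
Best is H and L with total user value 30.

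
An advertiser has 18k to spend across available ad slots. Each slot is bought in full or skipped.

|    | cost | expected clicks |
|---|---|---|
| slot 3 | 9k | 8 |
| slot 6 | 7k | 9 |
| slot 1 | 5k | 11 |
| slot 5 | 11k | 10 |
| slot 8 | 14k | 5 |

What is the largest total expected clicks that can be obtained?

Allowing fractional choices, the relaxed optimum would be about 25.5, but ad slots are indivisible.
slot 1 + slot 5: cost 5 + 11 = 16 ≤ 18, expected clicks 11 + 10 = 21.
slot 6 + slot 1: cost 7 + 5 = 12 ≤ 18, expected clicks 9 + 11 = 20.
Best is slot 1 and slot 5 with total expected clicks 21.

21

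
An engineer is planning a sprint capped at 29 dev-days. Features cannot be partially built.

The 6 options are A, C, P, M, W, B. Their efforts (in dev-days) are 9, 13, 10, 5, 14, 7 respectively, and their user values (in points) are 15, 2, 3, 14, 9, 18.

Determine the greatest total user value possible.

47

Allowing fractional choices, the relaxed optimum would be about 52.1, but features are indivisible.
A + M + W: effort 9 + 5 + 14 = 28 ≤ 29, user value 15 + 14 + 9 = 38.
M + W + B: effort 5 + 14 + 7 = 26 ≤ 29, user value 14 + 9 + 18 = 41.
A + M + B: effort 9 + 5 + 7 = 21 ≤ 29, user value 15 + 14 + 18 = 47.
Best is A, M, and B with total user value 47.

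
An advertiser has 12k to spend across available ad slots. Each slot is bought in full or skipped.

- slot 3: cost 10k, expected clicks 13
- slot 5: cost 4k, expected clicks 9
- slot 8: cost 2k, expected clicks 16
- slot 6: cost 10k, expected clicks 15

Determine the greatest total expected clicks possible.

slot 8 + slot 6: cost 2 + 10 = 12 ≤ 12, expected clicks 16 + 15 = 31.
slot 3 + slot 8: cost 10 + 2 = 12 ≤ 12, expected clicks 13 + 16 = 29.
slot 5 + slot 8: cost 4 + 2 = 6 ≤ 12, expected clicks 9 + 16 = 25.
Best is slot 8 and slot 6 with total expected clicks 31.

31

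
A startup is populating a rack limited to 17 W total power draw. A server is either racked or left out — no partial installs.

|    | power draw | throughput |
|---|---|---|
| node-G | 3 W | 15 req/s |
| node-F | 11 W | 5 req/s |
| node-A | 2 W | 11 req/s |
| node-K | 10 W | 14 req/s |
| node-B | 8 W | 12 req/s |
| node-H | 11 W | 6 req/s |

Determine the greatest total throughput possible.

40

node-G + node-A + node-K: power draw 3 + 2 + 10 = 15 ≤ 17, throughput 15 + 11 + 14 = 40.
node-G + node-A + node-H: power draw 3 + 2 + 11 = 16 ≤ 17, throughput 15 + 11 + 6 = 32.
node-G + node-A + node-B: power draw 3 + 2 + 8 = 13 ≤ 17, throughput 15 + 11 + 12 = 38.
Best is node-G, node-A, and node-K with total throughput 40.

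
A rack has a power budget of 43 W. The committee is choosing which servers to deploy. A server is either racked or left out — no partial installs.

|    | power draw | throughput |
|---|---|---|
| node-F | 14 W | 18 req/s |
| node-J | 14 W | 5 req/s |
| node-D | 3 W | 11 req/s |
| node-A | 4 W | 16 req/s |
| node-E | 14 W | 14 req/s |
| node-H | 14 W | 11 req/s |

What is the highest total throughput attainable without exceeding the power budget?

59

node-D + node-A + node-E + node-H: power draw 3 + 4 + 14 + 14 = 35 ≤ 43, throughput 11 + 16 + 14 + 11 = 52.
node-F + node-D + node-A + node-E: power draw 14 + 3 + 4 + 14 = 35 ≤ 43, throughput 18 + 11 + 16 + 14 = 59.
node-F + node-D + node-A + node-H: power draw 14 + 3 + 4 + 14 = 35 ≤ 43, throughput 18 + 11 + 16 + 11 = 56.
Best is node-F, node-D, node-A, and node-E with total throughput 59.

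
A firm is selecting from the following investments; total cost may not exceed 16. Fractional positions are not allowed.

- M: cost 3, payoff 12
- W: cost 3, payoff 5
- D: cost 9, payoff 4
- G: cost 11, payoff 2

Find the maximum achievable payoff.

Allowing fractional choices, the relaxed optimum would be about 21.2, but investments are indivisible.
M + W + D: cost 3 + 3 + 9 = 15 ≤ 16, payoff 12 + 5 + 4 = 21.
M + W: cost 3 + 3 = 6 ≤ 16, payoff 12 + 5 = 17.
Best is M, W, and D with total payoff 21.

21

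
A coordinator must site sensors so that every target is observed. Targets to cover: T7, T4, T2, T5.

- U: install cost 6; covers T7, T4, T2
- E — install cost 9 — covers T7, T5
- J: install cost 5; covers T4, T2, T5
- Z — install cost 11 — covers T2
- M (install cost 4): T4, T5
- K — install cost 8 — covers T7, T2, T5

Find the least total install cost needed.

The greedy cost-per-new-target heuristic would pick J and U for 11, but a cheaper cover exists.
Choose U and M: together they cover T7, T4, T2, T5 — every target.
Total install cost: 6 + 4 = 10.
No cover costs less than 10.

10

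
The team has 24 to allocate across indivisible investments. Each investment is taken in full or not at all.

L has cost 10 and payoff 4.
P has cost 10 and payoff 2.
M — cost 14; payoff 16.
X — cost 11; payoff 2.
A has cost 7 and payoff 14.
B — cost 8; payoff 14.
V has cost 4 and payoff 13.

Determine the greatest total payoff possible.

41

This is an integer program with binary decision variables.
Take A, B, and V: cost 7 + 8 + 4 = 19 ≤ 24, payoff 14 + 14 + 13 = 41.
No other feasible combination does better.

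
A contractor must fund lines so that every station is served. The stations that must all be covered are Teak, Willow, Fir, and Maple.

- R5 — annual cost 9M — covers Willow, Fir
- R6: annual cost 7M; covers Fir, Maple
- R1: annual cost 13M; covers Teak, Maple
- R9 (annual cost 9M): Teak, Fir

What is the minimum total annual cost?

This is a weighted set-cover instance.
Choose R5 and R1: together they cover Teak, Willow, Fir, Maple — every station.
Total annual cost: 9 + 13 = 22.

22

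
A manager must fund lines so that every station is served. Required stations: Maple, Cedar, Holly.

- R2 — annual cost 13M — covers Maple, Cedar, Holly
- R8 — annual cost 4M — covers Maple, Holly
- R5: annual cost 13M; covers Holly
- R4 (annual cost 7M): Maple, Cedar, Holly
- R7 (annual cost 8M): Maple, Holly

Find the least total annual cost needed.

7

The greedy cost-per-new-station heuristic would pick R8 and R4 for 11, but a cheaper cover exists.
R4 alone covers Maple, Cedar, Holly — every station.
Total annual cost: 7.
No cover costs less than 7.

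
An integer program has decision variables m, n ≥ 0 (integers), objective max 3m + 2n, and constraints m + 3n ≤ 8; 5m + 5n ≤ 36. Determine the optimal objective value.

21

(m,n)=(7,0) is feasible, giving 21.
(m,n)=(6,0) is feasible, giving 18.
No feasible integer point exceeds 21.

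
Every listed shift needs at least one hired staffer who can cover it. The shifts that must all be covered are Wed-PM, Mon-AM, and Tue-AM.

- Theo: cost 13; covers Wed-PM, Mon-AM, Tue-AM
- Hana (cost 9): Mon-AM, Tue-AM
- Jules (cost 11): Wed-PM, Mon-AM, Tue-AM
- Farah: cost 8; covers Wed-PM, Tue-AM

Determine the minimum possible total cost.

11

Jules alone covers Wed-PM, Mon-AM, Tue-AM — every shift.
Total cost: 11.
No cover costs less than 11.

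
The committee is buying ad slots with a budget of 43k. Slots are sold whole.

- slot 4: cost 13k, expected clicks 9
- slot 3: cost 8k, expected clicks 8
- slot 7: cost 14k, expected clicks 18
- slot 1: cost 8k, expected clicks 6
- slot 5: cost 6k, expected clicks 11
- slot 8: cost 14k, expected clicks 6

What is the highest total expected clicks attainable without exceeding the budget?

46

Allowing fractional choices, the relaxed optimum would be about 47.8, but ad slots are indivisible.
slot 4 + slot 7 + slot 1 + slot 5: cost 13 + 14 + 8 + 6 = 41 ≤ 43, expected clicks 9 + 18 + 6 + 11 = 44.
slot 4 + slot 3 + slot 7 + slot 5: cost 13 + 8 + 14 + 6 = 41 ≤ 43, expected clicks 9 + 8 + 18 + 11 = 46.
Best is slot 4, slot 3, slot 7, and slot 5 with total expected clicks 46.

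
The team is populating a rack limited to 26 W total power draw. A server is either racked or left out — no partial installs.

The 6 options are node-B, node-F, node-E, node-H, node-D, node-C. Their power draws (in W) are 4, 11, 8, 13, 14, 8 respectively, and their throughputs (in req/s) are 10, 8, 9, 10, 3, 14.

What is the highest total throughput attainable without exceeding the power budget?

This is an integer program with binary decision variables.
Take node-B, node-H, and node-C: power draw 4 + 13 + 8 = 25 ≤ 26, throughput 10 + 10 + 14 = 34.
No other feasible combination does better.

34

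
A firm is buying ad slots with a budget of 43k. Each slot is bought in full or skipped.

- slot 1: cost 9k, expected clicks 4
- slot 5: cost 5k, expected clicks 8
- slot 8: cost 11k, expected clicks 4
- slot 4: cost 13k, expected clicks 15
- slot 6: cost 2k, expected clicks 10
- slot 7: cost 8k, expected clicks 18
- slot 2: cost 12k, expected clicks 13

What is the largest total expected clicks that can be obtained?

This is an integer program with binary decision variables.
Allowing fractional choices, the relaxed optimum would be about 65.3, but ad slots are indivisible.
slot 5 + slot 4 + slot 6 + slot 7 + slot 2: cost 5 + 13 + 2 + 8 + 12 = 40 ≤ 43, expected clicks 8 + 15 + 10 + 18 + 13 = 64.
slot 4 + slot 6 + slot 7 + slot 2: cost 13 + 2 + 8 + 12 = 35 ≤ 43, expected clicks 15 + 10 + 18 + 13 = 56.
Best is slot 5, slot 4, slot 6, slot 7, and slot 2 with total expected clicks 64.

64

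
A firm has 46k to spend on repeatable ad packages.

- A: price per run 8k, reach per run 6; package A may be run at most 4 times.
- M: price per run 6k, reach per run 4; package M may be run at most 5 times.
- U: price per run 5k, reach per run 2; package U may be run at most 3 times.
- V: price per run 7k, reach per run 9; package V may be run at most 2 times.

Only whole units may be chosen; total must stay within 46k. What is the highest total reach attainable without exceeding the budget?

42

This is a bounded integer knapsack.
Take 4×A and 2×V: price 46 ≤ 46, reach 4·6 + 2·9 = 42.
V has the best ratio (9/7) and is taken to its limit of 2; remaining capacity is filled optimally with the others.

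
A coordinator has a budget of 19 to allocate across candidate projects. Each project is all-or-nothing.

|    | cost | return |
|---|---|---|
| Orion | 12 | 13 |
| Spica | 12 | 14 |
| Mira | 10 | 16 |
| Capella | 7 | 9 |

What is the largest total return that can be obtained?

Allowing fractional choices, the relaxed optimum would be about 27.3, but projects are indivisible.
Orion + Capella: cost 12 + 7 = 19 ≤ 19, return 13 + 9 = 22.
Mira + Capella: cost 10 + 7 = 17 ≤ 19, return 16 + 9 = 25.
Spica + Capella: cost 12 + 7 = 19 ≤ 19, return 14 + 9 = 23.
Best is Mira and Capella with total return 25.

25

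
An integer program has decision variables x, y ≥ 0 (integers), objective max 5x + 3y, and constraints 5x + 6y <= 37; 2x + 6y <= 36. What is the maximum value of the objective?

(x,y)=(7,0): 5·7+6·0=35≤37, 2·7+6·0=14≤36, objective 35.
(x,y)=(6,1): 5·6+6·1=36≤37, 2·6+6·1=18≤36, objective 33.
(x,y)=(6,0): 5·6+6·0=30≤37, 2·6+6·0=12≤36, objective 30.
No feasible integer point exceeds 35.

35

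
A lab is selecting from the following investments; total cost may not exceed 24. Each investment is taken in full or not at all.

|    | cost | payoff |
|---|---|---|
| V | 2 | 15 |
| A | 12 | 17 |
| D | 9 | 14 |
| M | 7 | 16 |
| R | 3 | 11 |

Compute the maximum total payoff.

59

Allowing fractional choices, the relaxed optimum would be about 60.2, but investments are indivisible.
V + A + M: cost 2 + 12 + 7 = 21 ≤ 24, payoff 15 + 17 + 16 = 48.
V + D + M + R: cost 2 + 9 + 7 + 3 = 21 ≤ 24, payoff 15 + 14 + 16 + 11 = 56.
V + A + M + R: cost 2 + 12 + 7 + 3 = 24 ≤ 24, payoff 15 + 17 + 16 + 11 = 59.
Best is V, A, M, and R with total payoff 59.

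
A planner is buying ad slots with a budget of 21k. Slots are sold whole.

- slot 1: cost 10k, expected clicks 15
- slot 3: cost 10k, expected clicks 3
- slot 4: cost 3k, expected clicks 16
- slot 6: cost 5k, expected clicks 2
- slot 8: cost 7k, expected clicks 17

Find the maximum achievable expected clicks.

Take slot 1, slot 4, and slot 8: cost 10 + 3 + 7 = 20 ≤ 21, expected clicks 15 + 16 + 17 = 48.
No other feasible combination does better.

48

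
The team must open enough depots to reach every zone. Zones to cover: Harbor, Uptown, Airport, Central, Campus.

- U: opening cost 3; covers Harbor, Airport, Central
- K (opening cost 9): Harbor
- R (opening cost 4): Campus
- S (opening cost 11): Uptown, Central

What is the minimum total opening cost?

Choose U, R, and S: together they cover Harbor, Uptown, Airport, Central, Campus — every zone.
Total opening cost: 3 + 4 + 11 = 18.
No cover costs less than 18.

18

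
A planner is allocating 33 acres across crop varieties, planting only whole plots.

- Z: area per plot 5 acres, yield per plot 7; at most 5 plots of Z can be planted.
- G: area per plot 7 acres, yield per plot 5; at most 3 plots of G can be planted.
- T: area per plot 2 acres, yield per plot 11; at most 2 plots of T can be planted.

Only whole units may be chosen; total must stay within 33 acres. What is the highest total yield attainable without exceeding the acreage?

4×Z, 1×G, and 2×T: area 31 ≤ 33, yield 4·7 + 1·5 + 2·11 = 55.
5×Z and 2×T: area 29 ≤ 33, yield 5·7 + 2·11 = 57.
Best is 57.

57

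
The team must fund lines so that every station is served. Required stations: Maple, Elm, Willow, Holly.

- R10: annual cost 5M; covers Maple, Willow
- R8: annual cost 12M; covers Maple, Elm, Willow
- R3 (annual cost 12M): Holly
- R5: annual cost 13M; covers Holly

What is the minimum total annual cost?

This is a weighted set-cover instance.
Choose R8 and R3: together they cover Maple, Elm, Willow, Holly — every station.
Total annual cost: 12 + 12 = 24.

24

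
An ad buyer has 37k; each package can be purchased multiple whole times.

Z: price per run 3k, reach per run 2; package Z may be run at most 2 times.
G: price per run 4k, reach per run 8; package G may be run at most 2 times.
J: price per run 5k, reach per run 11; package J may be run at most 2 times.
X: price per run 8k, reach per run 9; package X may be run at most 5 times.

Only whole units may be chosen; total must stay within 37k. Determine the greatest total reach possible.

Take 1×Z, 2×G, 2×J, and 2×X: price 37 ≤ 37, reach 1·2 + 2·8 + 2·11 + 2·9 = 58.
J has the best ratio (11/5) and is taken to its limit of 2; remaining capacity is filled optimally with the others.

58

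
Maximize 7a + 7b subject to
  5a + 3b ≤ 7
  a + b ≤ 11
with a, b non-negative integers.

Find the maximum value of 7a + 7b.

(a,b)=(0,2): 5·0+3·2=6≤7, 1·0+1·2=2≤11, objective 14.
(a,b)=(0,1): 5·0+3·1=3≤7, 1·0+1·1=1≤11, objective 7.
Maximum is 14 at (a,b)=(0,2).

14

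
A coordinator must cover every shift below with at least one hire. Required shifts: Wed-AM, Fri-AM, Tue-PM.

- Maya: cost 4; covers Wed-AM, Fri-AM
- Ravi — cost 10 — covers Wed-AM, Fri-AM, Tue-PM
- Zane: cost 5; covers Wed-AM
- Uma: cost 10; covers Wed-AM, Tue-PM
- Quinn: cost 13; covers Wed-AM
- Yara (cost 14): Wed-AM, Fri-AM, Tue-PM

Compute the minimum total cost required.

10

The greedy cost-per-new-shift heuristic would pick Maya and Ravi for 14, but a cheaper cover exists.
Ravi alone covers Wed-AM, Fri-AM, Tue-PM — every shift.
Total cost: 10.
No cover costs less than 10.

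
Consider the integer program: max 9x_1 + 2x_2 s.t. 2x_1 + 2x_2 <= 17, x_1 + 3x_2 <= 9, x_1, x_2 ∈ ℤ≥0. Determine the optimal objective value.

72

(x_1,x_2)=(8,0): 2·8+2·0=16≤17, 1·8+3·0=8≤9, objective 72.
(x_1,x_2)=(7,0): 2·7+2·0=14≤17, 1·7+3·0=7≤9, objective 63.
The best lattice point is (8,0), giving 72.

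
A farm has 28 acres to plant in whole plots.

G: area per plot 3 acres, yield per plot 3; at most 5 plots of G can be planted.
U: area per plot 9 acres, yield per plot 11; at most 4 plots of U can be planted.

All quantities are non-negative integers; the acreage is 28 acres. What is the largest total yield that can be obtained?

33

3×G and 2×U: area 27 ≤ 28, yield 3·3 + 2·11 = 31.
3×U: area 27 ≤ 28, yield 3·11 = 33.
Best is 33.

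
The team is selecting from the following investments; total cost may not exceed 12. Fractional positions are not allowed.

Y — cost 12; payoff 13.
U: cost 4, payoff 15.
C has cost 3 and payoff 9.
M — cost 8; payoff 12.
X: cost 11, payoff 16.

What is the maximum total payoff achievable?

27

Treat it as a binary knapsack problem.
Take U and M: cost 4 + 8 = 12 ≤ 12, payoff 15 + 12 = 27.
No other feasible combination does better.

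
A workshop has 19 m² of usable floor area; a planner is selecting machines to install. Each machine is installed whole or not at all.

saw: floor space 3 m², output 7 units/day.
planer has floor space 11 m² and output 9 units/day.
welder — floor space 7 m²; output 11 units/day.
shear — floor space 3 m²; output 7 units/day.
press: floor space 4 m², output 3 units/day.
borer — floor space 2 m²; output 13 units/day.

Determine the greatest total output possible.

This is a 0-1 knapsack instance.
saw + welder + shear + borer: floor space 3 + 7 + 3 + 2 = 15 ≤ 19, output 7 + 11 + 7 + 13 = 38.
saw + welder + shear + press + borer: floor space 3 + 7 + 3 + 4 + 2 = 19 ≤ 19, output 7 + 11 + 7 + 3 + 13 = 41.
saw + planer + shear + borer: floor space 3 + 11 + 3 + 2 = 19 ≤ 19, output 7 + 9 + 7 + 13 = 36.
Best is saw, welder, shear, press, and borer with total output 41.

41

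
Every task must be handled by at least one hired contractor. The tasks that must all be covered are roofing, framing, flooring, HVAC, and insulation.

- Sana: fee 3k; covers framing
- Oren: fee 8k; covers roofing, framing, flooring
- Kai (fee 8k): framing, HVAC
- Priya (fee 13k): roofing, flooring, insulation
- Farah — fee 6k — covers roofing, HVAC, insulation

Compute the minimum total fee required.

14

The greedy cost-per-new-task heuristic would pick Farah, Sana, and Oren for 17, but a cheaper cover exists.
Choose Oren and Farah: together they cover roofing, framing, flooring, HVAC, insulation — every task.
Total fee: 8 + 6 = 14.
No cover costs less than 14.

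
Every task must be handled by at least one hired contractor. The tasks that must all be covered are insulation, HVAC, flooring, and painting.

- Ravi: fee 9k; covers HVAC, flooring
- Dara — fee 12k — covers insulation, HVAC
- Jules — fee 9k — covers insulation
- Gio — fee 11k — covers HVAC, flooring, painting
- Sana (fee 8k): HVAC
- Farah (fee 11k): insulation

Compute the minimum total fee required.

This is an integer covering problem.
Choose Jules and Gio: together they cover insulation, HVAC, flooring, painting — every task.
Total fee: 9 + 11 = 20.

20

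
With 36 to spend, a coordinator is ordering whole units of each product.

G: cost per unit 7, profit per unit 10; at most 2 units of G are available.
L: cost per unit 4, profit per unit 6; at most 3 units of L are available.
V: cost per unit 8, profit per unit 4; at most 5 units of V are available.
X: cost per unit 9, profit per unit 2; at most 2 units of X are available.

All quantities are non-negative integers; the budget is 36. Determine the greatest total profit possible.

42

L has the best ratio (6/4); taking only L gives at most 3×6 = 18 (stopped by the supply cap of 3).
Mixing does better — 2×G, 3×L, and 1×V: cost 34 ≤ 36, profit 2·10 + 3·6 + 1·4 = 42.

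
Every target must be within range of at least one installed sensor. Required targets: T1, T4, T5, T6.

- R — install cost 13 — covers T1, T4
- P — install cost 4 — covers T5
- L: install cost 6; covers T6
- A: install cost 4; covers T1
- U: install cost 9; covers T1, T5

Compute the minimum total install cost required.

23

The greedy cost-per-new-target heuristic would pick P, A, L, and R for 27, but a cheaper cover exists.
Choose R, P, and L: together they cover T1, T4, T5, T6 — every target.
Total install cost: 13 + 4 + 6 = 23.
No cover costs less than 23.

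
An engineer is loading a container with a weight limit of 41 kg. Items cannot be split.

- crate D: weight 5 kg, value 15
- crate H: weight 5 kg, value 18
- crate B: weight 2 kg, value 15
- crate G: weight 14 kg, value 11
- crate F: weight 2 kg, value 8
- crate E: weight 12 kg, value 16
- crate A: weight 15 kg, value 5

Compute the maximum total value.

This is a 0-1 knapsack instance.
crate D + crate H + crate B + crate G + crate E: weight 5 + 5 + 2 + 14 + 12 = 38 ≤ 41, value 15 + 18 + 15 + 11 + 16 = 75.
crate D + crate H + crate B + crate F + crate E + crate A: weight 5 + 5 + 2 + 2 + 12 + 15 = 41 ≤ 41, value 15 + 18 + 15 + 8 + 16 + 5 = 77.
crate D + crate H + crate B + crate G + crate F + crate E: weight 5 + 5 + 2 + 14 + 2 + 12 = 40 ≤ 41, value 15 + 18 + 15 + 11 + 8 + 16 = 83.
Best is crate D, crate H, crate B, crate G, crate F, and crate E with total value 83.

83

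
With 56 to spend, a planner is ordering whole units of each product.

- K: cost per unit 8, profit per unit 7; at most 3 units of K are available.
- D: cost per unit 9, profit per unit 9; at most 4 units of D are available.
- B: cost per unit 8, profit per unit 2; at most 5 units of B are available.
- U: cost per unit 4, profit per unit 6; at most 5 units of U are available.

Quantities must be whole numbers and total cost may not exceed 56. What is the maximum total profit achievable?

66

U has the best ratio (6/4); taking only U gives at most 5×6 = 30 (stopped by the supply cap of 5).
Mixing does better — 4×D and 5×U: cost 56 ≤ 56, profit 4·9 + 5·6 = 66.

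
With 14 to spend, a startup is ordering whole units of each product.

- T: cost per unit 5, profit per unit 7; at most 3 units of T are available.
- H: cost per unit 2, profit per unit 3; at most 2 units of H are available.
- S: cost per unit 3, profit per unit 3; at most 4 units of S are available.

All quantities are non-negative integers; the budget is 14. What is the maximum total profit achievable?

2×T and 2×H: cost 14 ≤ 14, profit 2·7 + 2·3 = 20.
2×T and 1×S: cost 13 ≤ 14, profit 2·7 + 1·3 = 17.
Best is 20.

20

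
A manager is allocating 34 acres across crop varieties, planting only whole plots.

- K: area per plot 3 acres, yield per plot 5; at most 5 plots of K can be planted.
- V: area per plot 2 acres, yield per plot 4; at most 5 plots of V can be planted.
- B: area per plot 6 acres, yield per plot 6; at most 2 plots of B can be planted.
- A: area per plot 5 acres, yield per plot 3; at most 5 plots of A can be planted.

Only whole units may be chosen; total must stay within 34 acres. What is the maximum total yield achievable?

Take 4×K, 5×V, and 2×B: area 34 ≤ 34, yield 4·5 + 5·4 + 2·6 = 52.
V has the best ratio (4/2) and is taken to its limit of 5; remaining capacity is filled optimally with the others.

52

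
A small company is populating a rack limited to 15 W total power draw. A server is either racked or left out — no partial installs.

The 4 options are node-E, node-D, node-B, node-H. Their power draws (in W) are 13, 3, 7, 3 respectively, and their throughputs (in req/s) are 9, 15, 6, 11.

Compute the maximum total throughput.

32

Allowing fractional choices, the relaxed optimum would be about 33.4, but servers are indivisible.
node-D + node-H: power draw 3 + 3 = 6 ≤ 15, throughput 15 + 11 = 26.
node-D + node-B + node-H: power draw 3 + 7 + 3 = 13 ≤ 15, throughput 15 + 6 + 11 = 32.
node-D + node-B: power draw 3 + 7 = 10 ≤ 15, throughput 15 + 6 = 21.
Best is node-D, node-B, and node-H with total throughput 32.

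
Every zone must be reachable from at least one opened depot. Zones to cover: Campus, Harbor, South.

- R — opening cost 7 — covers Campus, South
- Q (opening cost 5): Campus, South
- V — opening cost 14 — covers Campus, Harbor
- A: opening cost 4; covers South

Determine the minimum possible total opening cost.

18

The greedy cost-per-new-zone heuristic would pick Q and V for 19, but a cheaper cover exists.
Choose V and A: together they cover Campus, Harbor, South — every zone.
Total opening cost: 14 + 4 = 18.
No cover costs less than 18.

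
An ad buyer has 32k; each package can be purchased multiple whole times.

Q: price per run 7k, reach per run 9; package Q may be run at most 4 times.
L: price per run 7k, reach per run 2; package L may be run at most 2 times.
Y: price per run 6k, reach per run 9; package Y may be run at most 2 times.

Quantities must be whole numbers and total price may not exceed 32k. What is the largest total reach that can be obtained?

36

3×Q and 1×Y: price 27 ≤ 32, reach 3·9 + 1·9 = 36.
2×Q and 2×Y: price 26 ≤ 32, reach 2·9 + 2·9 = 36.
Best is 36.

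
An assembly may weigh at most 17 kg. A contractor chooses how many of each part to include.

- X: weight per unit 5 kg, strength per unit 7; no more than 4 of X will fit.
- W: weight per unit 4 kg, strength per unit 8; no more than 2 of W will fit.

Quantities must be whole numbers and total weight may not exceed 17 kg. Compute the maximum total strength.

23

W has the best ratio (8/4); taking only W gives at most 2×8 = 16 (stopped by the supply cap of 2).
Mixing does better — 1×X and 2×W: weight 13 ≤ 17, strength 1·7 + 2·8 = 23.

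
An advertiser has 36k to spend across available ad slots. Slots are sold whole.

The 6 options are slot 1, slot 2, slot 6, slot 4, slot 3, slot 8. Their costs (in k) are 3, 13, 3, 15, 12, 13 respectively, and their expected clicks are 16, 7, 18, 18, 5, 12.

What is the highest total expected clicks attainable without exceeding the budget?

64

This is a 0-1 knapsack instance.
Take slot 1, slot 6, slot 4, and slot 8: cost 3 + 3 + 15 + 13 = 34 ≤ 36, expected clicks 16 + 18 + 18 + 12 = 64.
No other feasible combination does better.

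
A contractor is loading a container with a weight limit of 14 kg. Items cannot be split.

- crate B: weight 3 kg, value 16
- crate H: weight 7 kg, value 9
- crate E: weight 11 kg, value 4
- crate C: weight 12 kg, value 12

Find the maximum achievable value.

25

Treat it as a binary knapsack problem.
Allowing fractional choices, the relaxed optimum would be about 29.0, but items are indivisible.
crate B + crate E: weight 3 + 11 = 14 ≤ 14, value 16 + 4 = 20.
crate B + crate H: weight 3 + 7 = 10 ≤ 14, value 16 + 9 = 25.
crate B: weight 3 ≤ 14, value 16.
Best is crate B and crate H with total value 25.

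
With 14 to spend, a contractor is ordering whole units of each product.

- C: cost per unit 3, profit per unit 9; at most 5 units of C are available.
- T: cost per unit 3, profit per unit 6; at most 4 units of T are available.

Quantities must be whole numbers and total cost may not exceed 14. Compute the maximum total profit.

36

This is a bounded integer knapsack.
3×C and 1×T: cost 12 ≤ 14, profit 3·9 + 1·6 = 33.
4×C: cost 12 ≤ 14, profit 4·9 = 36.
Best is 36.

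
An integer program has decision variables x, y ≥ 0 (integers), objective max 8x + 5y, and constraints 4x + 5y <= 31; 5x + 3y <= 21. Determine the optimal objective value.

34

The continuous relaxation peaks at (0.923, 5.46) with value 34.69; rounding to a feasible lattice point costs some objective.
(x,y)=(3,2): 4·3+5·2=22≤31, 5·3+3·2=21≤21, objective 34.
(x,y)=(1,5): 4·1+5·5=29≤31, 5·1+3·5=20≤21, objective 33.
(x,y)=(2,3): 4·2+5·3=23≤31, 5·2+3·3=19≤21, objective 31.
The best lattice point is (3,2), giving 34.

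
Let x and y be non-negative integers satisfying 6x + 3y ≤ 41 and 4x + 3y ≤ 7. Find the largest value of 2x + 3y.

(x,y)=(0,2) is feasible, giving 6.
(x,y)=(1,1) is feasible, giving 5.
The best lattice point is (0,2), giving 6.

6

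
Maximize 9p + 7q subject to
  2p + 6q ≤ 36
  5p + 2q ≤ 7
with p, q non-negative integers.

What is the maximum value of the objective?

Relaxing integrality, the LP optimum is 24.50 at (p,q) = (0, 3.5), which is not an integer point.
(p,q)=(0,3): 2·0+6·3=18≤36, 5·0+2·3=6≤7, objective 21.
(p,q)=(0,2): 2·0+6·2=12≤36, 5·0+2·2=4≤7, objective 14.
The best lattice point is (0,3), giving 21.

21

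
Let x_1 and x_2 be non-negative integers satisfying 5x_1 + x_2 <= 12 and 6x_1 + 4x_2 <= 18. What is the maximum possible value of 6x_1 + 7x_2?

28

(x_1,x_2)=(0,4) is feasible, giving 28.
(x_1,x_2)=(1,3) is feasible, giving 27.
(x_1,x_2)=(0,3) is feasible, giving 21.
The best lattice point is (0,4), giving 28.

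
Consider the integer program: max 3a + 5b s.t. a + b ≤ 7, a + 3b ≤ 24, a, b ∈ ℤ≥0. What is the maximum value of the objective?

(a,b)=(0,7): 1·0+1·7=7≤7, 1·0+3·7=21≤24, objective 35.
(a,b)=(1,6): 1·1+1·6=7≤7, 1·1+3·6=19≤24, objective 33.
(a,b)=(0,6): 1·0+1·6=6≤7, 1·0+3·6=18≤24, objective 30.
No feasible integer point exceeds 35.

35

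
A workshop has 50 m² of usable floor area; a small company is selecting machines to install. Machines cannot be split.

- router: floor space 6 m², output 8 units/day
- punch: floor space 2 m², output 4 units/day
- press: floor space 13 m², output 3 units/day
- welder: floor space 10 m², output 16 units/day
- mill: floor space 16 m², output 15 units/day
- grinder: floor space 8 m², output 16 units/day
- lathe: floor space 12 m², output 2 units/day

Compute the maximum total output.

59

Take router, punch, welder, mill, and grinder: floor space 6 + 2 + 10 + 16 + 8 = 42 ≤ 50, output 8 + 4 + 16 + 15 + 16 = 59.
No other feasible combination does better.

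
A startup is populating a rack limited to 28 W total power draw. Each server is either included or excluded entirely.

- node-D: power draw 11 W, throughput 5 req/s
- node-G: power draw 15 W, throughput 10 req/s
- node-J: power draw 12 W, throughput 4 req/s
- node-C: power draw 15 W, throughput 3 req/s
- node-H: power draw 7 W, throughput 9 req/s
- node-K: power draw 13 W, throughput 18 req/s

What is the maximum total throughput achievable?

Allowing fractional choices, the relaxed optimum would be about 32.3, but servers are indivisible.
node-H + node-K: power draw 7 + 13 = 20 ≤ 28, throughput 9 + 18 = 27.
node-G + node-K: power draw 15 + 13 = 28 ≤ 28, throughput 10 + 18 = 28.
node-D + node-K: power draw 11 + 13 = 24 ≤ 28, throughput 5 + 18 = 23.
Best is node-G and node-K with total throughput 28.

28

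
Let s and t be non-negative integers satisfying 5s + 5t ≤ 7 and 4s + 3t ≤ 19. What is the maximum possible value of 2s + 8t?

8

(s,t)=(0,1) is feasible, giving 8.
(s,t)=(1,0) is feasible, giving 2.
(s,t)=(0,0) is feasible, giving 0.
Maximum is 8 at (s,t)=(0,1).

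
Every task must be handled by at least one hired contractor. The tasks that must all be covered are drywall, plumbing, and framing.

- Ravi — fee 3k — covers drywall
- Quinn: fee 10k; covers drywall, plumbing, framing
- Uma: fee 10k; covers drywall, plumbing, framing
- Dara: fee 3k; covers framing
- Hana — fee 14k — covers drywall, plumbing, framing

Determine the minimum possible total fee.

10

The greedy cost-per-new-task heuristic would pick Ravi, Dara, and Quinn for 16, but a cheaper cover exists.
Quinn alone covers drywall, plumbing, framing — every task.
Total fee: 10.
No cover costs less than 10.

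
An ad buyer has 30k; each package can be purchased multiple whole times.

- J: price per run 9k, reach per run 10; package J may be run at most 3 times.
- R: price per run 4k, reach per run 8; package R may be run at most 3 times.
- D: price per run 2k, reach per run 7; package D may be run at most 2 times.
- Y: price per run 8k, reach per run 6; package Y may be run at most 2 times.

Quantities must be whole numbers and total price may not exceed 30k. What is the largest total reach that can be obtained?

D has the best ratio (7/2); taking only D gives at most 2×7 = 14 (stopped by the supply cap of 2).
Mixing does better — 2×J, 2×R, and 2×D: price 30 ≤ 30, reach 2·10 + 2·8 + 2·7 = 50.

50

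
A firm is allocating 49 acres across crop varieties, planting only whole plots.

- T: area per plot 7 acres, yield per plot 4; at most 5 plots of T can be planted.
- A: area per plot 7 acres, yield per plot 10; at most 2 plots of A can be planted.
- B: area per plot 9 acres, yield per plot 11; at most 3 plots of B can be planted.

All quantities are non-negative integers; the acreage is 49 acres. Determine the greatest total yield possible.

This is a bounded integer knapsack.
Take 1×T, 2×A, and 3×B: area 48 ≤ 49, yield 1·4 + 2·10 + 3·11 = 57.
A has the best ratio (10/7) and is taken to its limit of 2; remaining capacity is filled optimally with the others.

57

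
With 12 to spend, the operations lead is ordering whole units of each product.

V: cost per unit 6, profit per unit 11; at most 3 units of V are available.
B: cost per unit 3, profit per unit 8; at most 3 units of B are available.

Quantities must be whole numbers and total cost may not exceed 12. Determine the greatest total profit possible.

27

This is a bounded integer knapsack.
1×V and 2×B: cost 12 ≤ 12, profit 1·11 + 2·8 = 27.
3×B: cost 9 ≤ 12, profit 3·8 = 24.
Best is 27.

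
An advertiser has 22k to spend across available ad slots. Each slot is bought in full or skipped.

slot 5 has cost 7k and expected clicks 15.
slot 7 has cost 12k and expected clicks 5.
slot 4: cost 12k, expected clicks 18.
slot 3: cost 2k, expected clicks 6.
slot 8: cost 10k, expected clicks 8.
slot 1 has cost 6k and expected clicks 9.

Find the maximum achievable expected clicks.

39

Allowing fractional choices, the relaxed optimum would be about 40.5, but ad slots are indivisible.
slot 5 + slot 4: cost 7 + 12 = 19 ≤ 22, expected clicks 15 + 18 = 33.
slot 4 + slot 3 + slot 1: cost 12 + 2 + 6 = 20 ≤ 22, expected clicks 18 + 6 + 9 = 33.
slot 5 + slot 4 + slot 3: cost 7 + 12 + 2 = 21 ≤ 22, expected clicks 15 + 18 + 6 = 39.
Best is slot 5, slot 4, and slot 3 with total expected clicks 39.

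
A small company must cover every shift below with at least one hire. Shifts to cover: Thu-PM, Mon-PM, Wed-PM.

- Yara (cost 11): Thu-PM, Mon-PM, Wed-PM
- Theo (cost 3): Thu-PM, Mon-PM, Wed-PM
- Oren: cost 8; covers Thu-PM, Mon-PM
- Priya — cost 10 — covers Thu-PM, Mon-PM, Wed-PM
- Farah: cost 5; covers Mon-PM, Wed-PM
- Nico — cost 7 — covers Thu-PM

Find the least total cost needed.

Theo alone covers Thu-PM, Mon-PM, Wed-PM — every shift.
Total cost: 3.
No cover costs less than 3.

3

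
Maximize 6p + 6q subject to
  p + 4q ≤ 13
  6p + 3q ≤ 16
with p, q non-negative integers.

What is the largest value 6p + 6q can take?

24

The continuous relaxation peaks at (1.19, 2.95) with value 24.86; rounding to a feasible lattice point costs some objective.
(p,q)=(1,3): 1·1+4·3=13≤13, 6·1+3·3=15≤16, objective 24.
(p,q)=(1,2): 1·1+4·2=9≤13, 6·1+3·2=12≤16, objective 18.
No feasible integer point exceeds 24.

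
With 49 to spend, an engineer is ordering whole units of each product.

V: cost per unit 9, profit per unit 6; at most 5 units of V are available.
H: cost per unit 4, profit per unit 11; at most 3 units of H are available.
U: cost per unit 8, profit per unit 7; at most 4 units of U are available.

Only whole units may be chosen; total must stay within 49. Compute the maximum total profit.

61

This is a bounded integer knapsack.
1×V, 3×H, and 3×U: cost 45 ≤ 49, profit 1·6 + 3·11 + 3·7 = 60.
3×H and 4×U: cost 44 ≤ 49, profit 3·11 + 4·7 = 61.
Best is 61.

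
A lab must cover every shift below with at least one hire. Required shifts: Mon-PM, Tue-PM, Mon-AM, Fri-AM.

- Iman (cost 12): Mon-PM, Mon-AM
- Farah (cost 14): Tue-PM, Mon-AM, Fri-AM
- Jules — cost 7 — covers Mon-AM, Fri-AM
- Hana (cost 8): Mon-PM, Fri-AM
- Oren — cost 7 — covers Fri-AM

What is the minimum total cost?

22

The greedy cost-per-new-shift heuristic would pick Jules, Hana, and Farah for 29, but a cheaper cover exists.
Choose Farah and Hana: together they cover Mon-PM, Tue-PM, Mon-AM, Fri-AM — every shift.
Total cost: 14 + 8 = 22.
No cover costs less than 22.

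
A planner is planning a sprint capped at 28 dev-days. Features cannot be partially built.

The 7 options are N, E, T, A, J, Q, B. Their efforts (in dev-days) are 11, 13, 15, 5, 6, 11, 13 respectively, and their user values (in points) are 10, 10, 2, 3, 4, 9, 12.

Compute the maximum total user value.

Allowing fractional choices, the relaxed optimum would be about 25.3, but features are indivisible.
N + B: effort 11 + 13 = 24 ≤ 28, user value 10 + 12 = 22.
E + B: effort 13 + 13 = 26 ≤ 28, user value 10 + 12 = 22.
N + J + Q: effort 11 + 6 + 11 = 28 ≤ 28, user value 10 + 4 + 9 = 23.
Best is N, J, and Q with total user value 23.

23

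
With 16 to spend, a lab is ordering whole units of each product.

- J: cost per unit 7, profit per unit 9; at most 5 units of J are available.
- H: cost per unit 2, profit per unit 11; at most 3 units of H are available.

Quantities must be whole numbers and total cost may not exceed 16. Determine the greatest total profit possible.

1×J and 3×H: cost 13 ≤ 16, profit 1·9 + 3·11 = 42.
3×H: cost 6 ≤ 16, profit 3·11 = 33.
Best is 42.

42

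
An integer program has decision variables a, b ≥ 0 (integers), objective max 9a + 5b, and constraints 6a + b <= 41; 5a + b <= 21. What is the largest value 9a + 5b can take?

105

(a,b)=(0,21): 6·0+1·21=21≤41, 5·0+1·21=21≤21, objective 105.
(a,b)=(0,20): 6·0+1·20=20≤41, 5·0+1·20=20≤21, objective 100.
Maximum is 105 at (a,b)=(0,21).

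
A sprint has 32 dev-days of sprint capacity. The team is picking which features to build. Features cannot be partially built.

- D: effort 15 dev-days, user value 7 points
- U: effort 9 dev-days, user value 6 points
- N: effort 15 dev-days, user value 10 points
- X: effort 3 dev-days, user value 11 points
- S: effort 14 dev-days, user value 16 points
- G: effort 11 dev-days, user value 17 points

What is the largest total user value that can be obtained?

This is an integer program with binary decision variables.
Allowing fractional choices, the relaxed optimum would be about 46.7, but features are indivisible.
N + X + G: effort 15 + 3 + 11 = 29 ≤ 32, user value 10 + 11 + 17 = 38.
X + S + G: effort 3 + 14 + 11 = 28 ≤ 32, user value 11 + 16 + 17 = 44.
Best is X, S, and G with total user value 44.

44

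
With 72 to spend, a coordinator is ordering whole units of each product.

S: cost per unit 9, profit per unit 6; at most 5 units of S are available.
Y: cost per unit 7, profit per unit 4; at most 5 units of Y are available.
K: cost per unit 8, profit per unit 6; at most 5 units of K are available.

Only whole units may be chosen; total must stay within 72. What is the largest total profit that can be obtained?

50

This is a bounded integer knapsack.
Take 2×S, 2×Y, and 5×K: cost 72 ≤ 72, profit 2·6 + 2·4 + 5·6 = 50.
K has the best ratio (6/8) and is taken to its limit of 5; remaining capacity is filled optimally with the others.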